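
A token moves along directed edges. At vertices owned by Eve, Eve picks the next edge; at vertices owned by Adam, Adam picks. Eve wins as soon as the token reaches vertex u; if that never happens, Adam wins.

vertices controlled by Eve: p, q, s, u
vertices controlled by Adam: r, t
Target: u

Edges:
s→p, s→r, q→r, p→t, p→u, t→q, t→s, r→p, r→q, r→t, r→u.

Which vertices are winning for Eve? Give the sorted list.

A0 = {u}
A1: add {p} — p (Eve) has p→u.
A2: add {s} — s (Eve) has s→p.
A3 = A2; e.g. q (Eve) has no edge into A2. Fixed point.
Eve's winning region = {p, s, u}.

p, s, u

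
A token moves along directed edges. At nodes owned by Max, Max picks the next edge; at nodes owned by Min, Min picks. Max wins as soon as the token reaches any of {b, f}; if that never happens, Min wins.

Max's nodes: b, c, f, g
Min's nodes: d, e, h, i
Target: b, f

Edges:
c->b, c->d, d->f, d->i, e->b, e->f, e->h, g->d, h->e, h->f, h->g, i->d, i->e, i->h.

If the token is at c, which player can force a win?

Max

A0 = {b, f}
A1: add {c} — c (Max) has c→b.
A2 = A1; e.g. d (Min) can still go to i. Fixed point.
c ∈ A1, so Max can force the target.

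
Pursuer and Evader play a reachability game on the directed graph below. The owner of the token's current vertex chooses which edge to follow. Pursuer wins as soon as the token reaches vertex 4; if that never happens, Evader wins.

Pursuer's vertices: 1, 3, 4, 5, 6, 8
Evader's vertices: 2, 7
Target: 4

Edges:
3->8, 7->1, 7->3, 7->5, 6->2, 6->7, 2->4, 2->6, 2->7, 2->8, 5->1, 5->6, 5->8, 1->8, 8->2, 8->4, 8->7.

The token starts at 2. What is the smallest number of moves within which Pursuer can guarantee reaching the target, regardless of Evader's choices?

A0 = {4}
A1: add {8} — 8 (Pursuer) has 8→4.
A2: add {1, 3, 5} — 1 (Pursuer) has 1→8; 3 (Pursuer) has 3→8; 5 (Pursuer) has 5→8.
A3: add {7} — 7 (Evader): all of {1, 3, 5} already in.
A4: add {6} — 6 (Pursuer) has 6→7.
A5: add {2} — 2 (Evader): all of {4, 6, 7, 8} already in.
A5 = all vertices. Fixed point.
2 enters the attractor at level 5, so Pursuer can force the target in 5 moves from there.

5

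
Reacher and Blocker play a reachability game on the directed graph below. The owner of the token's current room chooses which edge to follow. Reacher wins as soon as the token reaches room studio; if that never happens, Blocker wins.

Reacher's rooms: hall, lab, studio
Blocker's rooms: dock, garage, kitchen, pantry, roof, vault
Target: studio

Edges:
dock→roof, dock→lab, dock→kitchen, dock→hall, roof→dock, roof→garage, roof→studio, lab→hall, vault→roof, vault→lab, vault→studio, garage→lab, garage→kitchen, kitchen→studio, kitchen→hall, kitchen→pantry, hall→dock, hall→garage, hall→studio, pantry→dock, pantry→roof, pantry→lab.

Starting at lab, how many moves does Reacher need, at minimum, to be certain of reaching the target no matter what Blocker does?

2

A0 = {studio}
A1: add {hall} — hall (Reacher) has hall→studio.
A2: add {lab} — lab (Reacher) has lab→hall.
A3 = A2; e.g. dock (Blocker) can still go to roof. Fixed point.
lab enters the attractor at level 2, so Reacher can force the target in 2 moves from there.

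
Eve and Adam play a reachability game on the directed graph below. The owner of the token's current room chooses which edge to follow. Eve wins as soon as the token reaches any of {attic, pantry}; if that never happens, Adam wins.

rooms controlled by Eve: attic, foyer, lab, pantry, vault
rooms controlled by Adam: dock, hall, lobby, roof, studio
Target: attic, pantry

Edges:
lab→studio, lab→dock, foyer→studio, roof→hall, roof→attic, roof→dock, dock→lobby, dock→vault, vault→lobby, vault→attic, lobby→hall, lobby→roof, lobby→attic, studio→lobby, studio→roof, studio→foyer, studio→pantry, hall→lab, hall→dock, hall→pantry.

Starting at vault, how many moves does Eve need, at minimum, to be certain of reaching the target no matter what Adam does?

1

A0 = {attic, pantry}
A1: add {vault} — vault (Eve) has vault→attic.
A2 = A1; e.g. lobby (Adam) can still go to hall. Fixed point.
vault enters the attractor at level 1, so Eve can force the target in 1 move from there.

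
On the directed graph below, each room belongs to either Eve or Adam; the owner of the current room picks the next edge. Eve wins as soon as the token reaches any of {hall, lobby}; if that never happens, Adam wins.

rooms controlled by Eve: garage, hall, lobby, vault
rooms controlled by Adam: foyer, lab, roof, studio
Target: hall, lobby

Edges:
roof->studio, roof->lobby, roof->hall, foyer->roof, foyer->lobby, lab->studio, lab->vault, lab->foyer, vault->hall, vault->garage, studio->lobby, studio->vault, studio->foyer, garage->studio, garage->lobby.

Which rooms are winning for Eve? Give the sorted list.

garage, hall, lobby, vault

A0 = {hall, lobby}
A1: add {garage, vault} — vault (Eve) has vault→hall; garage (Eve) has garage→lobby.
A2 = A1; e.g. studio (Adam) can still go to foyer. Fixed point.
Eve's winning region = {garage, hall, lobby, vault}.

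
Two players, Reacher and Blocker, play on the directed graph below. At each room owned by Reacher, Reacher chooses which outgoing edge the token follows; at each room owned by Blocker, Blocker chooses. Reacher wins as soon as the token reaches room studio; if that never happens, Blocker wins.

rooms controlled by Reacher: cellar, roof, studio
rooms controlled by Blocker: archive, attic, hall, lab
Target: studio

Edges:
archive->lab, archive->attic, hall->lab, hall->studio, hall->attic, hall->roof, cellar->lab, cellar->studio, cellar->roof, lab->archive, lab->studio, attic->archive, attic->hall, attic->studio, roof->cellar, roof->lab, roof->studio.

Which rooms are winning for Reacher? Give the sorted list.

cellar, roof, studio

A0 = {studio}
A1: add {cellar, roof} — cellar (Reacher) has cellar→studio; roof (Reacher) has roof→studio.
A2 = A1; e.g. archive (Blocker) can still go to lab. Fixed point.
Reacher's winning region = {cellar, roof, studio}.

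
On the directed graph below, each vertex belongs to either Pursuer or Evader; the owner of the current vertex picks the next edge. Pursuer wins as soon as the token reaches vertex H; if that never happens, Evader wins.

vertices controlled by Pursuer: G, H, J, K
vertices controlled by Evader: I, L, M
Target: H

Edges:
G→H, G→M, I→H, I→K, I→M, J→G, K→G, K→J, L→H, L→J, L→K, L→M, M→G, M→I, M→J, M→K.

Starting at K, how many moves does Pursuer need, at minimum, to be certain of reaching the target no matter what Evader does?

A0 = {H}
A1: add {G} — G (Pursuer) has G→H.
A2: add {J, K} — J (Pursuer) has J→G; K (Pursuer) has K→G.
A3 = A2; e.g. I (Evader) can still go to M. Fixed point.
K enters the attractor at level 2, so Pursuer can force the target in 2 moves from there.

2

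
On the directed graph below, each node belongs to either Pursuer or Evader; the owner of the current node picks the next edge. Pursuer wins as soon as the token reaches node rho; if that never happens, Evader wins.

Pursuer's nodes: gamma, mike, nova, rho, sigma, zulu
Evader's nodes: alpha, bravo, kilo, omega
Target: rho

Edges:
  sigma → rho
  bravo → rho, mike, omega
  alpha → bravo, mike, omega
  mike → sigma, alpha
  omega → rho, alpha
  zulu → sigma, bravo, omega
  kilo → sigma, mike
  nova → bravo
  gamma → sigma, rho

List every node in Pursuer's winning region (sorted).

A0 = {rho}
A1: add {gamma, sigma} — sigma (Pursuer) has sigma→rho; gamma (Pursuer) has gamma→rho.
A2: add {mike, zulu} — mike (Pursuer) has mike→sigma; zulu (Pursuer) has zulu→sigma.
A3: add {kilo} — kilo (Evader): all of {sigma, mike} already in.
A4 = A3; e.g. bravo (Evader) can still go to omega. Fixed point.
Pursuer's winning region = {gamma, kilo, mike, rho, sigma, zulu}.

gamma, kilo, mike, rho, sigma, zulu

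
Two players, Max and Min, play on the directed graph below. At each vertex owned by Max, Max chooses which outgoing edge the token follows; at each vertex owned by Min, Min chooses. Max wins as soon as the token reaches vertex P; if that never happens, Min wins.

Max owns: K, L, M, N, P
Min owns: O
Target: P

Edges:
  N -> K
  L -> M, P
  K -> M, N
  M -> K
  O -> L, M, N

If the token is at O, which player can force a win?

A0 = {P}
A1: add {L} — L (Max) has L→P.
A2 = A1; e.g. K (Max) has no edge into A1. Fixed point.
O never enters the attractor, so Min can avoid the target forever.

Min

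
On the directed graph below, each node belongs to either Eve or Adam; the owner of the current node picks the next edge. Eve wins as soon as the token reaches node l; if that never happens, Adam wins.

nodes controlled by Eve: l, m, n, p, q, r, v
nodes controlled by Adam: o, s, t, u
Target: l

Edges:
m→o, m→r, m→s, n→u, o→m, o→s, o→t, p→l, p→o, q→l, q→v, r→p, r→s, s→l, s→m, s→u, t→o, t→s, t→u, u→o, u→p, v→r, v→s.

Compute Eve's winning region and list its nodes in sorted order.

l, m, p, q, r, v

A0 = {l}
A1: add {p, q} — p (Eve) has p→l; q (Eve) has q→l.
A2: add {r} — r (Eve) has r→p.
A3: add {m, v} — m (Eve) has m→r; v (Eve) has v→r.
A4 = A3; e.g. n (Eve) has no edge into A3. Fixed point.
Eve's winning region = {l, m, p, q, r, v}.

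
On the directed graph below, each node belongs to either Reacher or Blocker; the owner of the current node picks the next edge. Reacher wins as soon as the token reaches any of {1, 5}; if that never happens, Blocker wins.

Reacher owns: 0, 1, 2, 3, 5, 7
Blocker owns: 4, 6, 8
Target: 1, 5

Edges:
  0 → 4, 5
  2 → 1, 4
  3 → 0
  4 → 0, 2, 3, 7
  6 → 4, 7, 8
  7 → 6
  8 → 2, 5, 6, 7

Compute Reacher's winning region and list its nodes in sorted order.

A0 = {1, 5}
A1: add {0, 2} — 0 (Reacher) has 0→5; 2 (Reacher) has 2→1.
A2: add {3} — 3 (Reacher) has 3→0.
A3 = A2; e.g. 4 (Blocker) can still go to 7. Fixed point.
Reacher's winning region = {0, 1, 2, 3, 5}.

0, 1, 2, 3, 5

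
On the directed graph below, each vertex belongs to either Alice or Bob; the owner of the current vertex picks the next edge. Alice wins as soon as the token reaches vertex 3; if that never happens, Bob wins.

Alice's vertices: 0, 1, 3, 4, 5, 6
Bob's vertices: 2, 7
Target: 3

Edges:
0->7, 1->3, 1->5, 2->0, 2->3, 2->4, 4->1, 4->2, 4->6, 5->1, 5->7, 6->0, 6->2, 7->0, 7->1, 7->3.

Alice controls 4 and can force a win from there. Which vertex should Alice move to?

1

A0 = {3}
A1: add {1} — 1 (Alice) has 1→3.
A2: add {4, 5} — 4 (Alice) has 4→1; 5 (Alice) has 5→1.
A3 = A2; e.g. 0 (Alice) has no edge into A2. Fixed point.
From 4, successor 1 is in the attractor (rank 1); the other successors 2, 6 are not.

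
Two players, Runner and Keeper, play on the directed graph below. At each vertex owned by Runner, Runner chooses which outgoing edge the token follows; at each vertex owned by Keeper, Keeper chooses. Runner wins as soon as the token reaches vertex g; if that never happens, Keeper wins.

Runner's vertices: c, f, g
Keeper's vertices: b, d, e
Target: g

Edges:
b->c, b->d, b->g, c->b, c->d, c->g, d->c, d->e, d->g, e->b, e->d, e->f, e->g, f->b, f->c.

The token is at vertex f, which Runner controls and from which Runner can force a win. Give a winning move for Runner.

A0 = {g}
A1: add {c} — c (Runner) has c→g.
A2: add {f} — f (Runner) has f→c.
A3 = A2; e.g. b (Keeper) can still go to d. Fixed point.
From f, successor c is in the attractor (rank 1); the other successor b is not.

c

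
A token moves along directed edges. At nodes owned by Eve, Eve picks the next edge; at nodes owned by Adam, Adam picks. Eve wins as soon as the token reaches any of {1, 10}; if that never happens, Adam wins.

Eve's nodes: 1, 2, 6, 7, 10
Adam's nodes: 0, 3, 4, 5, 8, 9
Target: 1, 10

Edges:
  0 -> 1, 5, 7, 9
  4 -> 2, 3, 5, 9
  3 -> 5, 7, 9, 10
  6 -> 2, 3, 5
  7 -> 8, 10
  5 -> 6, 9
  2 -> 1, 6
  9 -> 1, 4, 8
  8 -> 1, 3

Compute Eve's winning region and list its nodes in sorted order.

A0 = {1, 10}
A1: add {2, 7} — 2 (Eve) has 2→1; 7 (Eve) has 7→10.
A2: add {6} — 6 (Eve) has 6→2.
A3 = A2; e.g. 0 (Adam) can still go to 5. Fixed point.
Eve's winning region = {1, 2, 6, 7, 10}.

1, 2, 6, 7, 10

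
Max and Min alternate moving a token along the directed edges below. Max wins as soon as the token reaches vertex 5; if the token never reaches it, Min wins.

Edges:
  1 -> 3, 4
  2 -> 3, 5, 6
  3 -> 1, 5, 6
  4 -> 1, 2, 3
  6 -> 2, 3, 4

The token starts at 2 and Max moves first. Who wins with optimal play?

Track states (vertex, player-to-move).
A0 = {(5,Max), (5,Min)}
A1: add {(2,Max), (3,Max)}.
(2,Max) ∈ A1 ⇒ Max forces the target.

Max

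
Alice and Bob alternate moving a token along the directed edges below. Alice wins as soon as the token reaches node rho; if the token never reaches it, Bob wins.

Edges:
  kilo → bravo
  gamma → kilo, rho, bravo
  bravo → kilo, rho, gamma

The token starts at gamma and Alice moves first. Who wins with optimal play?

Track states (vertex, player-to-move).
A0 = {(rho,Alice), (rho,Bob)}
A1: add {(gamma,Alice), (bravo,Alice)}.
(gamma,Alice) ∈ A1 ⇒ Alice forces the target.

Alice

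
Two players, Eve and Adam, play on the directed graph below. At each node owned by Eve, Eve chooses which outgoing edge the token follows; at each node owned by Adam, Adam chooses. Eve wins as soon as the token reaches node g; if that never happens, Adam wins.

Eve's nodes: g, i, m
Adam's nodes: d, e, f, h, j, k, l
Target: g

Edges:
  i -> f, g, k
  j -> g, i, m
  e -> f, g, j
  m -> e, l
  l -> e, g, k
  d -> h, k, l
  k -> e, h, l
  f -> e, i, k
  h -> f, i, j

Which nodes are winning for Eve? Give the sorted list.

A0 = {g}
A1: add {i} — i (Eve) has i→g.
A2 = A1; e.g. d (Adam) can still go to h. Fixed point.
Eve's winning region = {g, i}.

g, i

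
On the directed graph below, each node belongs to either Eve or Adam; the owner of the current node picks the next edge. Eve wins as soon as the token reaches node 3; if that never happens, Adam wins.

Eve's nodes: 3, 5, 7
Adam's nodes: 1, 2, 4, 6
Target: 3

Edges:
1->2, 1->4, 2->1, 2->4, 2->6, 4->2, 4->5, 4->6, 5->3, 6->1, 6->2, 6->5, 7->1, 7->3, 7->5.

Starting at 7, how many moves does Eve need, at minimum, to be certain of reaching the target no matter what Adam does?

1

A0 = {3}
A1: add {5, 7} — 5 (Eve) has 5→3; 7 (Eve) has 7→3.
A2 = A1; e.g. 1 (Adam) can still go to 2. Fixed point.
7 enters the attractor at level 1, so Eve can force the target in 1 move from there.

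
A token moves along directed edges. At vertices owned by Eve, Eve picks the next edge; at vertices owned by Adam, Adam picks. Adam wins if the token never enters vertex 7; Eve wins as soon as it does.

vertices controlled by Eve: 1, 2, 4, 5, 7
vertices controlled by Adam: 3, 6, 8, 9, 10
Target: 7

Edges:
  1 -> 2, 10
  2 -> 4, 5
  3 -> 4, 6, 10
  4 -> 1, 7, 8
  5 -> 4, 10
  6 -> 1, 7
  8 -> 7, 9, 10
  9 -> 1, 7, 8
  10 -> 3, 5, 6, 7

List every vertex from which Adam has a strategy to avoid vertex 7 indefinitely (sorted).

A0 = {7}
A1: add {4} — 4 (Eve) has 4→7.
A2: add {2, 5} — 2 (Eve) has 2→4; 5 (Eve) has 5→4.
A3: add {1} — 1 (Eve) has 1→2.
A4: add {6} — 6 (Adam): all of {1, 7} already in.
A5 = A4; e.g. 3 (Adam) can still go to 10. Fixed point.
Eve's attractor = {1, 2, 4, 5, 6, 7}; Adam avoids the target exactly from the complement.

3, 8, 9, 10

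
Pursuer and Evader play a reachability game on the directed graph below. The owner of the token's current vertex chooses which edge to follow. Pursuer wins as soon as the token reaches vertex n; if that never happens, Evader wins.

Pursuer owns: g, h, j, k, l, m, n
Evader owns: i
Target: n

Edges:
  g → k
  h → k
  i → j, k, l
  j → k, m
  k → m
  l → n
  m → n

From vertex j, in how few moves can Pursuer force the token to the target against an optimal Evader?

2

A0 = {n}
A1: add {l, m} — l (Pursuer) has l→n; m (Pursuer) has m→n.
A2: add {j, k} — j (Pursuer) has j→m; k (Pursuer) has k→m.
j enters the attractor at level 2, so Pursuer can force the target in 2 moves from there.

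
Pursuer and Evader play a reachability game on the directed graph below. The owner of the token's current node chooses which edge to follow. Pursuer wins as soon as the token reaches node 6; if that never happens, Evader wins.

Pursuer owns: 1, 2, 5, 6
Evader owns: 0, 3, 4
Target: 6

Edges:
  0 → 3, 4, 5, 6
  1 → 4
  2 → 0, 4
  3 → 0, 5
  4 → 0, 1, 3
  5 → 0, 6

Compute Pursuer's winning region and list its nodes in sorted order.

5, 6

A0 = {6}
A1: add {5} — 5 (Pursuer) has 5→6.
A2 = A1; e.g. 0 (Evader) can still go to 3. Fixed point.
Pursuer's winning region = {5, 6}.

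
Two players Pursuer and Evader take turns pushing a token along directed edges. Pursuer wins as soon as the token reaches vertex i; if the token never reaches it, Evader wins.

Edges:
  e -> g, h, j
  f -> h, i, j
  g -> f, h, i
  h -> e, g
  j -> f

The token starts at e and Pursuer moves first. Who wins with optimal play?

Track states (vertex, player-to-move).
A0 = {(i,Pursuer), (i,Evader)}
A1: add {(f,Pursuer), (g,Pursuer)}.
A2: add {(j,Evader)}.
A3: add {(e,Pursuer)}.
(e,Pursuer) ∈ A3 ⇒ Pursuer forces the target.

Pursuer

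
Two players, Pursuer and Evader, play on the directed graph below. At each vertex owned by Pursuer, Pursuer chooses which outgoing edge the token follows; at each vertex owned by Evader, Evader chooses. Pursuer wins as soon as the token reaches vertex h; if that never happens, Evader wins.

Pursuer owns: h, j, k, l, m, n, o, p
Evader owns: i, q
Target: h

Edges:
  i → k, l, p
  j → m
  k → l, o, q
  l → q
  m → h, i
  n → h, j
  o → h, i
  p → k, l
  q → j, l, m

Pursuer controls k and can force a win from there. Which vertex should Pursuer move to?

o

A0 = {h}
A1: add {m, n, o} — m (Pursuer) has m→h; n (Pursuer) has n→h; o (Pursuer) has o→h.
A2: add {j, k} — j (Pursuer) has j→m; k (Pursuer) has k→o.
A3: add {p} — p (Pursuer) has p→k.
A4 = A3; e.g. i (Evader) can still go to l. Fixed point.
From k, successor o is in the attractor (rank 1); the other successors l, q are not.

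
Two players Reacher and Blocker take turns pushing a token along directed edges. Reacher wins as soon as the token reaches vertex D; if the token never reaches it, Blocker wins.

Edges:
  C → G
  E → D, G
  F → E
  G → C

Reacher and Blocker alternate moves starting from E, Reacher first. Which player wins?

Track states (vertex, player-to-move).
A0 = {(D,Reacher), (D,Blocker)}
A1: add {(E,Reacher)}.
(E,Reacher) ∈ A1 ⇒ Reacher forces the target.

Reacher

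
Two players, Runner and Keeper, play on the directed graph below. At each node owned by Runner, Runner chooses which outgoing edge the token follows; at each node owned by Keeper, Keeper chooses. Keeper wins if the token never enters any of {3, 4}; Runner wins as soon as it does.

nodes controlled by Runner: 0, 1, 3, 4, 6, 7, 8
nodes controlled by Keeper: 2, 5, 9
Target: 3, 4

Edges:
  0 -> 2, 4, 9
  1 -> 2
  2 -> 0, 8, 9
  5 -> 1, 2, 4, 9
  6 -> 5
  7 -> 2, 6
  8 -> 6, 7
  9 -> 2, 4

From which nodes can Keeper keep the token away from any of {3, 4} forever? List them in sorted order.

A0 = {3, 4}
A1: add {0} — 0 (Runner) has 0→4.
A2 = A1; e.g. 1 (Runner) has no edge into A1. Fixed point.
Runner's attractor = {0, 3, 4}; Keeper avoids the target exactly from the complement.

1, 2, 5, 6, 7, 8, 9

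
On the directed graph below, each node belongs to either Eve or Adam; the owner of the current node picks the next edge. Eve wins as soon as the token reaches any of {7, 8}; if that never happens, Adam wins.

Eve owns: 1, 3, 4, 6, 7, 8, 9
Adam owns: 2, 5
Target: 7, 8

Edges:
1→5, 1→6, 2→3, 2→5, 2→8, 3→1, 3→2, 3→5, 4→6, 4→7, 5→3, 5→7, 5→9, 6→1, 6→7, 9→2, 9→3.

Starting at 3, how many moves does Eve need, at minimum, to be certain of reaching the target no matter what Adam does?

3

A0 = {7, 8}
A1: add {4, 6} — 4 (Eve) has 4→7; 6 (Eve) has 6→7.
A2: add {1} — 1 (Eve) has 1→6.
A3: add {3} — 3 (Eve) has 3→1.
3 enters the attractor at level 3, so Eve can force the target in 3 moves from there.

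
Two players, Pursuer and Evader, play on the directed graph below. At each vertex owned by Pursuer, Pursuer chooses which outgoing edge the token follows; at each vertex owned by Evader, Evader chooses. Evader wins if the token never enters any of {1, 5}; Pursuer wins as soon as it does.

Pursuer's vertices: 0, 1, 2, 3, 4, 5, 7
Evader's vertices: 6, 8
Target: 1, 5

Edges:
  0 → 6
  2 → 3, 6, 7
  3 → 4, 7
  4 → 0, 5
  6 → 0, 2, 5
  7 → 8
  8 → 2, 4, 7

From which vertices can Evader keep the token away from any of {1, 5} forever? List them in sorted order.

0, 6, 7, 8

A0 = {1, 5}
A1: add {4} — 4 (Pursuer) has 4→5.
A2: add {3} — 3 (Pursuer) has 3→4.
A3: add {2} — 2 (Pursuer) has 2→3.
A4 = A3; e.g. 0 (Pursuer) has no edge into A3. Fixed point.
Pursuer's attractor = {1, 2, 3, 4, 5}; Evader avoids the target exactly from the complement.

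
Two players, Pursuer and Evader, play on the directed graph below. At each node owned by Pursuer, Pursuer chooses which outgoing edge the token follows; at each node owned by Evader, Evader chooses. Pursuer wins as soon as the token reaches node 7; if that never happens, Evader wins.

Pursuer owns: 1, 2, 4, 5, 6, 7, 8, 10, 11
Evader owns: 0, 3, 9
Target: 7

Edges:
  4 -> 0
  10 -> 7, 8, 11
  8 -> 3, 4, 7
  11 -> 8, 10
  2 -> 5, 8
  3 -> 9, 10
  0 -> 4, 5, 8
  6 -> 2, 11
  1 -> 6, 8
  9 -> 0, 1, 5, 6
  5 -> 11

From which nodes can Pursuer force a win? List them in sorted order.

A0 = {7}
A1: add {8, 10} — 8 (Pursuer) has 8→7; 10 (Pursuer) has 10→7.
A2: add {1, 2, 11} — 1 (Pursuer) has 1→8; 2 (Pursuer) has 2→8; 11 (Pursuer) has 11→8.
A3: add {5, 6} — 5 (Pursuer) has 5→11; 6 (Pursuer) has 6→2.
A4 = A3; e.g. 0 (Evader) can still go to 4. Fixed point.
Pursuer's winning region = {1, 2, 5, 6, 7, 8, 10, 11}.

1, 2, 5, 6, 7, 8, 10, 11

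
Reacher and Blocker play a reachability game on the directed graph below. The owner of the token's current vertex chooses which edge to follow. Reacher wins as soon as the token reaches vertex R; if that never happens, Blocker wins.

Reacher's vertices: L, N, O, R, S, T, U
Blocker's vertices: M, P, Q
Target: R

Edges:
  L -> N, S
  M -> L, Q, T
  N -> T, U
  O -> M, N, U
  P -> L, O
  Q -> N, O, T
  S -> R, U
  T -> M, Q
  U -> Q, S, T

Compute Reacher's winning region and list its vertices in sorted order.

A0 = {R}
A1: add {S} — S (Reacher) has S→R.
A2: add {L, U} — L (Reacher) has L→S; U (Reacher) has U→S.
A3: add {N, O} — N (Reacher) has N→U; O (Reacher) has O→U.
A4: add {P} — P (Blocker): all of {L, O} already in.
A5 = A4; e.g. M (Blocker) can still go to Q. Fixed point.
Reacher's winning region = {L, N, O, P, R, S, U}.

L, N, O, P, R, S, U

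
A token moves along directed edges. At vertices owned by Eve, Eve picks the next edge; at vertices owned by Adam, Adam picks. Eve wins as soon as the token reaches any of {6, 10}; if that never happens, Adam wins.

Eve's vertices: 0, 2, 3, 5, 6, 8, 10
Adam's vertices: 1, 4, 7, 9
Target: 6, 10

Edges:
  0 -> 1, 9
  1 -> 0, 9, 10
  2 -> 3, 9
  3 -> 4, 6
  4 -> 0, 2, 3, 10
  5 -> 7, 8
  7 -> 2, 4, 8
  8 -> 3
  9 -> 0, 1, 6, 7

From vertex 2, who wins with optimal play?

A0 = {6, 10}
A1: add {3} — 3 (Eve) has 3→6.
A2: add {2, 8} — 2 (Eve) has 2→3; 8 (Eve) has 8→3.
2 ∈ A2, so Eve can force the target.

Eve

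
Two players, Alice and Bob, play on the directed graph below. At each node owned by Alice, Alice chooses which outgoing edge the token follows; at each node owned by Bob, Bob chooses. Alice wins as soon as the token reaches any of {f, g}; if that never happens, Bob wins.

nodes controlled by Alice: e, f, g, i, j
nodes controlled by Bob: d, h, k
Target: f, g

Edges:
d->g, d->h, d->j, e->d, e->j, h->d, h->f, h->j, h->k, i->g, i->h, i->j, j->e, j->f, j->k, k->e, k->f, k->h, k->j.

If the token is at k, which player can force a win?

A0 = {f, g}
A1: add {i, j} — i (Alice) has i→g; j (Alice) has j→f.
A2: add {e} — e (Alice) has e→j.
A3 = A2; e.g. d (Bob) can still go to h. Fixed point.
k never enters the attractor, so Bob can avoid the target forever.

Bob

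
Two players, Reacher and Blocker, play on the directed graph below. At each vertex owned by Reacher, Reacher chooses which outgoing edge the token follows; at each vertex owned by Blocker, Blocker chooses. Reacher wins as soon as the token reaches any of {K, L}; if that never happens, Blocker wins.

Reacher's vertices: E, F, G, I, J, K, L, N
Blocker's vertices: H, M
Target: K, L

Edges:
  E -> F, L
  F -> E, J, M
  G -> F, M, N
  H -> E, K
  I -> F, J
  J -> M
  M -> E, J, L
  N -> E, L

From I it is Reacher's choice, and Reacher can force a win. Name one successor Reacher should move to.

F

A0 = {K, L}
A1: add {E, N} — E (Reacher) has E→L; N (Reacher) has N→L.
A2: add {F, G, H} — F (Reacher) has F→E; G (Reacher) has G→N; H (Blocker): all of {E, K} already in.
A3: add {I} — I (Reacher) has I→F.
A4 = A3; e.g. J (Reacher) has no edge into A3. Fixed point.
From I, successor F is in the attractor (rank 2); the other successor J is not.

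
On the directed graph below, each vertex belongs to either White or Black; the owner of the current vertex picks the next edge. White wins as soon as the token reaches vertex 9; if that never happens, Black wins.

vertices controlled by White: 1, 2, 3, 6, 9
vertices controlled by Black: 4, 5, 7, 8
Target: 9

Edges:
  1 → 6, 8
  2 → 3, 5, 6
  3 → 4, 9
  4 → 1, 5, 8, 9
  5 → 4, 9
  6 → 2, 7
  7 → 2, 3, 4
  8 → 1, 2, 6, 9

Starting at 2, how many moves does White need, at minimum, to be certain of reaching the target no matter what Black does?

A0 = {9}
A1: add {3} — 3 (White) has 3→9.
A2: add {2} — 2 (White) has 2→3.
2 enters the attractor at level 2, so White can force the target in 2 moves from there.

2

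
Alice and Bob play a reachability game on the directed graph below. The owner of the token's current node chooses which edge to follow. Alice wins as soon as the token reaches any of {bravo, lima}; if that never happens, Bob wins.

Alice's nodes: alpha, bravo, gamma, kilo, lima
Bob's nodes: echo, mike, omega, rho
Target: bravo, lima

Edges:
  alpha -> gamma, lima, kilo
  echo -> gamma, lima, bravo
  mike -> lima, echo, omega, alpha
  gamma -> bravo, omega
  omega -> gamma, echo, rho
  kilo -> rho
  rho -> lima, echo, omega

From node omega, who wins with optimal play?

Bob

A0 = {bravo, lima}
A1: add {alpha, gamma} — gamma (Alice) has gamma→bravo; alpha (Alice) has alpha→lima.
A2: add {echo} — echo (Bob): all of {gamma, lima, bravo} already in.
A3 = A2; e.g. kilo (Alice) has no edge into A2. Fixed point.
omega never enters the attractor, so Bob can avoid the target forever.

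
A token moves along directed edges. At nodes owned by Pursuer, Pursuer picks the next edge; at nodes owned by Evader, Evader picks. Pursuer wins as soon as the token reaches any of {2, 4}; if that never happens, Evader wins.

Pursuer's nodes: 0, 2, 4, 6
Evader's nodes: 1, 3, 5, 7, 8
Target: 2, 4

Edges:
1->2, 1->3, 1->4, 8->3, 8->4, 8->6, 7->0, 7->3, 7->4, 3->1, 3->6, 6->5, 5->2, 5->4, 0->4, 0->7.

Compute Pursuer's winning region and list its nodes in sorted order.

A0 = {2, 4}
A1: add {0, 5} — 0 (Pursuer) has 0→4; 5 (Evader): all of {2, 4} already in.
A2: add {6} — 6 (Pursuer) has 6→5.
A3 = A2; e.g. 1 (Evader) can still go to 3. Fixed point.
Pursuer's winning region = {0, 2, 4, 5, 6}.

0, 2, 4, 5, 6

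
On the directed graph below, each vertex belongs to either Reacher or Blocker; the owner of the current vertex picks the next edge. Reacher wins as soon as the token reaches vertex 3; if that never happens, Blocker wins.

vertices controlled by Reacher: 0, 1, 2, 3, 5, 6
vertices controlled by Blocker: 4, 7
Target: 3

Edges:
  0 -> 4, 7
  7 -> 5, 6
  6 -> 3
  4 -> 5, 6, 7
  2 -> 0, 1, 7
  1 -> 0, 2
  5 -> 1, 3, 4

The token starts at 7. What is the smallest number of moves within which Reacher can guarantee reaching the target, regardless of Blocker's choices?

A0 = {3}
A1: add {5, 6} — 5 (Reacher) has 5→3; 6 (Reacher) has 6→3.
A2: add {7} — 7 (Blocker): all of {5, 6} already in.
7 enters the attractor at level 2, so Reacher can force the target in 2 moves from there.

2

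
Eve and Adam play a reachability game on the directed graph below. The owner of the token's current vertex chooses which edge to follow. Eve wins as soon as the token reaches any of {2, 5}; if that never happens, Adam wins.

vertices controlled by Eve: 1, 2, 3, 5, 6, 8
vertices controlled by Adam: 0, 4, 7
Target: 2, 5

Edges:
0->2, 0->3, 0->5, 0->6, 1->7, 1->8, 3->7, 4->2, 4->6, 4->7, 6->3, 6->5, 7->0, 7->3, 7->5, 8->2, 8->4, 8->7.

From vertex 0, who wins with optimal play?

Adam

A0 = {2, 5}
A1: add {6, 8} — 6 (Eve) has 6→5; 8 (Eve) has 8→2.
A2: add {1} — 1 (Eve) has 1→8.
A3 = A2; e.g. 0 (Adam) can still go to 3. Fixed point.
0 never enters the attractor, so Adam can avoid the target forever.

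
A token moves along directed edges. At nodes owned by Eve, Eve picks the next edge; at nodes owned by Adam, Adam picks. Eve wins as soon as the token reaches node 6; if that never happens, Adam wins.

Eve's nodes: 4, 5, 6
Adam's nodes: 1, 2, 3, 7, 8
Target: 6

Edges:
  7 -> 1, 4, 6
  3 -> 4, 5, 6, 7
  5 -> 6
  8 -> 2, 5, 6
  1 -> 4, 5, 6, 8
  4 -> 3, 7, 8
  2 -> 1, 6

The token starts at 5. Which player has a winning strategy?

A0 = {6}
A1: add {5} — 5 (Eve) has 5→6.
A2 = A1; e.g. 1 (Adam) can still go to 4. Fixed point.
5 ∈ A1, so Eve can force the target.

Eve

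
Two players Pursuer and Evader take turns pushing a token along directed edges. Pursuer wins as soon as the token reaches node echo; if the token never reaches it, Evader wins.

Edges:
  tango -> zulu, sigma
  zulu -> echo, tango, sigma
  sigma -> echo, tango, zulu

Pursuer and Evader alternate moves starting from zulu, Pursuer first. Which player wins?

Track states (vertex, player-to-move).
A0 = {(echo,Pursuer), (echo,Evader)}
A1: add {(zulu,Pursuer), (sigma,Pursuer)}.
(zulu,Pursuer) ∈ A1 ⇒ Pursuer forces the target.

Pursuer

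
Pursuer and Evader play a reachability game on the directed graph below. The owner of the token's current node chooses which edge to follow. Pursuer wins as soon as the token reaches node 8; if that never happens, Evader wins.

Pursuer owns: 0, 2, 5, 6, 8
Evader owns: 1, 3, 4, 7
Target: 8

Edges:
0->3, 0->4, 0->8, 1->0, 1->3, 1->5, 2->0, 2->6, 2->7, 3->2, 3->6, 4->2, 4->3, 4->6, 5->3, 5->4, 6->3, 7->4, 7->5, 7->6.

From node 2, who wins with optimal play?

Pursuer

A0 = {8}
A1: add {0} — 0 (Pursuer) has 0→8.
A2: add {2} — 2 (Pursuer) has 2→0.
A3 = A2; e.g. 1 (Evader) can still go to 3. Fixed point.
2 ∈ A2, so Pursuer can force the target.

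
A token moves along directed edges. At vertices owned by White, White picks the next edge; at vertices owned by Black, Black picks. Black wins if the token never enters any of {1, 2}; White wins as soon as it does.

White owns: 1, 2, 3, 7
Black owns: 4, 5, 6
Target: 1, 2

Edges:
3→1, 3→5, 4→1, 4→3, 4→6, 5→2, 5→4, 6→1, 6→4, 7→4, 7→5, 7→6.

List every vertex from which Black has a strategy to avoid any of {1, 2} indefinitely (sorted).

A0 = {1, 2}
A1: add {3} — 3 (White) has 3→1.
A2 = A1; e.g. 4 (Black) can still go to 6. Fixed point.
White's attractor = {1, 2, 3}; Black avoids the target exactly from the complement.

4, 5, 6, 7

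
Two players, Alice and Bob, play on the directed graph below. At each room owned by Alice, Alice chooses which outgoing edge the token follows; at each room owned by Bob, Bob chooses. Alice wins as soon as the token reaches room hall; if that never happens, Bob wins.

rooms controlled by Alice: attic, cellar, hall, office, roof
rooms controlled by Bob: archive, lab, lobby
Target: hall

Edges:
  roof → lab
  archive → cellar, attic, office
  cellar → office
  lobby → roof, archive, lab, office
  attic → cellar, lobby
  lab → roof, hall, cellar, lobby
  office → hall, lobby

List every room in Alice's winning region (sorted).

A0 = {hall}
A1: add {office} — office (Alice) has office→hall.
A2: add {cellar} — cellar (Alice) has cellar→office.
A3: add {attic} — attic (Alice) has attic→cellar.
A4: add {archive} — archive (Bob): all of {cellar, attic, office} already in.
A5 = A4; e.g. roof (Alice) has no edge into A4. Fixed point.
Alice's winning region = {archive, attic, cellar, hall, office}.

archive, attic, cellar, hall, office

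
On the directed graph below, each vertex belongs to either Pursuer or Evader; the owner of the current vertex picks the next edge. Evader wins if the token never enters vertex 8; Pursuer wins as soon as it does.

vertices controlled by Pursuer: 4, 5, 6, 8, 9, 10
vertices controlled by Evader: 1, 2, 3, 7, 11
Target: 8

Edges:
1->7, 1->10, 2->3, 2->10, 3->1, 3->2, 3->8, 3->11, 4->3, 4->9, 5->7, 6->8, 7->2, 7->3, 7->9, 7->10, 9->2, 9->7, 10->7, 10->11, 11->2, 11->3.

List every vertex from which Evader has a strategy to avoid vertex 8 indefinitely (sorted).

1, 2, 3, 4, 5, 7, 9, 10, 11

A0 = {8}
A1: add {6} — 6 (Pursuer) has 6→8.
A2 = A1; e.g. 1 (Evader) can still go to 7. Fixed point.
Pursuer's attractor = {6, 8}; Evader avoids the target exactly from the complement.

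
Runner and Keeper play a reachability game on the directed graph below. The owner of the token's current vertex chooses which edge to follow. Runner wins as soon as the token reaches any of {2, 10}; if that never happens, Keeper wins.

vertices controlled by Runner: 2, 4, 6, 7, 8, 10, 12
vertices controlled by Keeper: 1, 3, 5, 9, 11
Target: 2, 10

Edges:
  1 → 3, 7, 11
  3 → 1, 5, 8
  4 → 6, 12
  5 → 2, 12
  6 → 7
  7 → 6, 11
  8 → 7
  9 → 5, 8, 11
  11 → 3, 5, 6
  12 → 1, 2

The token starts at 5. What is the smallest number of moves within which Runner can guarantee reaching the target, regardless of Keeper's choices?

2

A0 = {2, 10}
A1: add {12} — 12 (Runner) has 12→2.
A2: add {4, 5} — 4 (Runner) has 4→12; 5 (Keeper): all of {2, 12} already in.
A3 = A2; e.g. 1 (Keeper) can still go to 3. Fixed point.
5 enters the attractor at level 2, so Runner can force the target in 2 moves from there.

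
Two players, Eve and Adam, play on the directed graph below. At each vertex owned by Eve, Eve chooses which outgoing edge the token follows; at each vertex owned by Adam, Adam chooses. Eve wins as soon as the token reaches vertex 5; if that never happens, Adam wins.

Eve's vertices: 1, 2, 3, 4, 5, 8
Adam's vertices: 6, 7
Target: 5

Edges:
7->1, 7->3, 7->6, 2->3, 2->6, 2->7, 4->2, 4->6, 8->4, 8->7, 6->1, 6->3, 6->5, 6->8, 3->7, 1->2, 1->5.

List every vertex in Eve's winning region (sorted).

1, 5

A0 = {5}
A1: add {1} — 1 (Eve) has 1→5.
A2 = A1; e.g. 2 (Eve) has no edge into A1. Fixed point.
Eve's winning region = {1, 5}.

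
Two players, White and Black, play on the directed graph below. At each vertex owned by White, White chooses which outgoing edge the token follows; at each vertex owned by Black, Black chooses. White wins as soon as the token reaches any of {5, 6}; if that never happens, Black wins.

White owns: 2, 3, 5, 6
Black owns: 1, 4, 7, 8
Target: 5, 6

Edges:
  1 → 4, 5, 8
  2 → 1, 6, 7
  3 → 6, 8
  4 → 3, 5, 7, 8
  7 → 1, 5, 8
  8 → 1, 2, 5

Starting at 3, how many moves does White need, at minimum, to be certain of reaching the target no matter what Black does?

1

A0 = {5, 6}
A1: add {2, 3} — 2 (White) has 2→6; 3 (White) has 3→6.
A2 = A1; e.g. 1 (Black) can still go to 4. Fixed point.
3 enters the attractor at level 1, so White can force the target in 1 move from there.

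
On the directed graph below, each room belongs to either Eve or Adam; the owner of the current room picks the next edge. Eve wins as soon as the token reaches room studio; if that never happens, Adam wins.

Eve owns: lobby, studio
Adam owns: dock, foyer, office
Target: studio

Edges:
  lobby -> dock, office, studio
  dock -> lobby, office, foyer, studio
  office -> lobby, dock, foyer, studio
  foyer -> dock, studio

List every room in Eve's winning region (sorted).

lobby, studio

A0 = {studio}
A1: add {lobby} — lobby (Eve) has lobby→studio.
A2 = A1; e.g. dock (Adam) can still go to office. Fixed point.
Eve's winning region = {lobby, studio}.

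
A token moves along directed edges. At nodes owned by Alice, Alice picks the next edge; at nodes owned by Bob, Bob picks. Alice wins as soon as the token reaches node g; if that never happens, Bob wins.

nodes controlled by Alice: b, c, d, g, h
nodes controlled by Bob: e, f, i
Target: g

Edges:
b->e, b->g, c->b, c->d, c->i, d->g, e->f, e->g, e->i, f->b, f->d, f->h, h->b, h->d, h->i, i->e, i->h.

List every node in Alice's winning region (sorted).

b, c, d, f, g, h

A0 = {g}
A1: add {b, d} — b (Alice) has b→g; d (Alice) has d→g.
A2: add {c, h} — c (Alice) has c→b; h (Alice) has h→b.
A3: add {f} — f (Bob): all of {b, d, h} already in.
A4 = A3; e.g. e (Bob) can still go to i. Fixed point.
Alice's winning region = {b, c, d, f, g, h}.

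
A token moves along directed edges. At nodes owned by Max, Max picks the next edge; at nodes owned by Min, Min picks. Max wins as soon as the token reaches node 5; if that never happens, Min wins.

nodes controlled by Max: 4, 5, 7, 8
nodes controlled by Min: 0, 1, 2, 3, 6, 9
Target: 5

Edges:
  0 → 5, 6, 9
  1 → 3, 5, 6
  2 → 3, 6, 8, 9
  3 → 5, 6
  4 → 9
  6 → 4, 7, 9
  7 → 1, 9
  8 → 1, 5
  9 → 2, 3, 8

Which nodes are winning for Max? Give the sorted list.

A0 = {5}
A1: add {8} — 8 (Max) has 8→5.
A2 = A1; e.g. 0 (Min) can still go to 6. Fixed point.
Max's winning region = {5, 8}.

5, 8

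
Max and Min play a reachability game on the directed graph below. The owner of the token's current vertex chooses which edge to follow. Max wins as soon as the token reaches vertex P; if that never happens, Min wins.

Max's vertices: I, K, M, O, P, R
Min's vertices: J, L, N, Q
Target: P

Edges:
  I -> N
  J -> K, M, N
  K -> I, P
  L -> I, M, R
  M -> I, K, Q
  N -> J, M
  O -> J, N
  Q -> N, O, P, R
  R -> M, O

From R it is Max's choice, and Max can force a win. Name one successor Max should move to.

M

A0 = {P}
A1: add {K} — K (Max) has K→P.
A2: add {M} — M (Max) has M→K.
A3: add {R} — R (Max) has R→M.
A4 = A3; e.g. I (Max) has no edge into A3. Fixed point.
From R, successor M is in the attractor (rank 2); the other successor O is not.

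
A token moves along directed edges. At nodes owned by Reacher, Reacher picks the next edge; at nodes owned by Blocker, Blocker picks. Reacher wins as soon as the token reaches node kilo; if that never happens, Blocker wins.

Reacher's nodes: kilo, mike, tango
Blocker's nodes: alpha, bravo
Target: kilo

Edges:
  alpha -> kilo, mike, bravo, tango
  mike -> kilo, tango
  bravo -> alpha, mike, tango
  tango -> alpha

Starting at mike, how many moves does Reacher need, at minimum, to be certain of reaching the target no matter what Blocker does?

1

A0 = {kilo}
A1: add {mike} — mike (Reacher) has mike→kilo.
A2 = A1; e.g. alpha (Blocker) can still go to bravo. Fixed point.
mike enters the attractor at level 1, so Reacher can force the target in 1 move from there.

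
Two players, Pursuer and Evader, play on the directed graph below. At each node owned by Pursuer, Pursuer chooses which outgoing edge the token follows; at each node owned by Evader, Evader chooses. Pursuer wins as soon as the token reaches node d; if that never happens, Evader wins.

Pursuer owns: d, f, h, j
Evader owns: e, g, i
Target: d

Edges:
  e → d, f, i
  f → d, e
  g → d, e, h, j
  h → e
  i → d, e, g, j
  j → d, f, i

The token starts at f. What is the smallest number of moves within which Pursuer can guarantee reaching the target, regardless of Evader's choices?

A0 = {d}
A1: add {f, j} — f (Pursuer) has f→d; j (Pursuer) has j→d.
A2 = A1; e.g. e (Evader) can still go to i. Fixed point.
f enters the attractor at level 1, so Pursuer can force the target in 1 move from there.

1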